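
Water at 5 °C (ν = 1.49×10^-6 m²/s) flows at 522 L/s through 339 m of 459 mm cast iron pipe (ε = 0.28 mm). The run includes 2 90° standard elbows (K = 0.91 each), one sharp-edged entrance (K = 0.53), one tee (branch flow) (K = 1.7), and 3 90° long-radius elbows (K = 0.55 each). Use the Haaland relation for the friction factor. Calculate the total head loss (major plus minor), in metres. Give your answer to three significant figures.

V = 4Q/(πD²) = 3.155 m/s; V²/2g = 0.5072 m
Re = 9.72×10^5, ε/D = 6.10×10^-4 → f = 0.01790 (Haaland)
Major: h_f = f(L/D)·V²/2g = 0.01790·738.6·0.5072 = 6.705 m
Minor: ΣK = 5.70; h_m = ΣK·V²/2g = 2.891 m
Total H_L = 6.705 + 2.891 = 9.596 m

H_L ≈ 9.60 m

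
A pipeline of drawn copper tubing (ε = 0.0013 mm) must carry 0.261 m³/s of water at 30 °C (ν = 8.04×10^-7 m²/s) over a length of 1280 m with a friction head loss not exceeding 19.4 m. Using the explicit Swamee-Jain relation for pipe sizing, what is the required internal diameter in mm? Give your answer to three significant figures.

D ≈ 338 mm

Swamee-Jain (Type III): D = 0.66·[ε^1.25·(LQ²/(gh_f))^4.75 + ν·Q^9.4·(L/(gh_f))^5.2]^0.04
LQ²/(gh_f) = 0.4582; L/(gh_f) = 6.726
Term 1 = ε^1.25·(…)^4.75 = 1.08×10^-9; Term 2 = ν·Q^9.4·(…)^5.2 = 5.32×10^-8
D = 0.66·(1.08×10^-9 + 5.32×10^-8)^0.04 = 0.3380 m = 338 mm
Check: V = 2.91 m/s, Re = 1.22×10^6, f = 0.01133, h_f = 18.5 m ≈ 19.4 m ✓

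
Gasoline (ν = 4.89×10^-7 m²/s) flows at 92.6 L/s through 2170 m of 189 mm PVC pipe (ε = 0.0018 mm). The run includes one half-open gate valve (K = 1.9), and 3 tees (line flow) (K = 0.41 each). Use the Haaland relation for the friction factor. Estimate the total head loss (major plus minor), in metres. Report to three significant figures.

H_L ≈ 74.0 m

V = 4Q/(πD²) = 3.301 m/s; V²/2g = 0.5553 m
Re = 1.28×10^6, ε/D = 9.52×10^-6 → f = 0.01133 (Haaland)
Major: h_f = f(L/D)·V²/2g = 0.01133·11481·0.5553 = 72.23 m
Minor: ΣK = 3.13; h_m = ΣK·V²/2g = 1.738 m
Total H_L = 72.23 + 1.738 = 73.97 m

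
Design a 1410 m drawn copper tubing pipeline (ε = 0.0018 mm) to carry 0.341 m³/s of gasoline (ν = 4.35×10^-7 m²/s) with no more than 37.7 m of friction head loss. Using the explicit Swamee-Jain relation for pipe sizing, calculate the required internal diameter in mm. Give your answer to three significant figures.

Swamee-Jain (Type III): D = 0.66·[ε^1.25·(LQ²/(gh_f))^4.75 + ν·Q^9.4·(L/(gh_f))^5.2]^0.04
LQ²/(gh_f) = 0.4433; L/(gh_f) = 3.812
Term 1 = ε^1.25·(…)^4.75 = 1.38×10^-9; Term 2 = ν·Q^9.4·(…)^5.2 = 1.86×10^-8
D = 0.66·(1.38×10^-9 + 1.86×10^-8)^0.04 = 0.3247 m = 325 mm
Check: V = 4.12 m/s, Re = 3.07×10^6, f = 0.009968, h_f = 37.4 m ≈ 37.7 m ✓

D ≈ 325 mm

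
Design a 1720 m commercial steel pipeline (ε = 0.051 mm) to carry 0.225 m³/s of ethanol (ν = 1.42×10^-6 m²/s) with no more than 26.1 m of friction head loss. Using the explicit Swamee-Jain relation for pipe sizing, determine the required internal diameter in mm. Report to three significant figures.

D ≈ 337 mm

Swamee-Jain (Type III): D = 0.66·[ε^1.25·(LQ²/(gh_f))^4.75 + ν·Q^9.4·(L/(gh_f))^5.2]^0.04
LQ²/(gh_f) = 0.3401; L/(gh_f) = 6.718
Term 1 = ε^1.25·(…)^4.75 = 2.57×10^-8; Term 2 = ν·Q^9.4·(…)^5.2 = 2.31×10^-8
D = 0.66·(2.57×10^-8 + 2.31×10^-8)^0.04 = 0.3366 m = 337 mm
Check: V = 2.53 m/s, Re = 5.99×10^5, f = 0.01478, h_f = 24.6 m ≈ 26.1 m ✓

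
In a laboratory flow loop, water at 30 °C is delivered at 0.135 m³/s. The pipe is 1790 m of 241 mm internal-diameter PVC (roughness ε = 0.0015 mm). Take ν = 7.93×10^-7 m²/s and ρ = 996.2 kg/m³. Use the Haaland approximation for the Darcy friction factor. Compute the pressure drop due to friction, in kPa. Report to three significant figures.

V = 4Q/(πD²) = 4·0.135/(π·0.241²) = 2.959 m/s
Re = VD/ν = 2.959·0.241/7.93×10^-7 = 8.99×10^5 → turbulent
ε/D = 0.0015/241 = 6.22×10^-6
Haaland: f = 0.01190
h_f = f(L/D)V²/(2g) = 0.01190·(1790/0.241)·2.959²/(2·9.81) = 39.44 m
Δp = ρg·h_f = 996.2·9.81·39.44 = 385.5 kPa

Δp ≈ 385 kPa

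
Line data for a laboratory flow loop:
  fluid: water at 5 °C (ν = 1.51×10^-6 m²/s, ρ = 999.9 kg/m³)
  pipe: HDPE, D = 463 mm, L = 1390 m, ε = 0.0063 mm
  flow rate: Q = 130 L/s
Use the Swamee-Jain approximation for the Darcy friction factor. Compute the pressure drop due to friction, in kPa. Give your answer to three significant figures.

Δp ≈ 13.6 kPa

V = 4Q/(πD²) = 4·0.130/(π·0.463²) = 0.7721 m/s
Re = VD/ν = 0.7721·0.463/1.51×10^-6 = 2.37×10^5 → turbulent
ε/D = 0.0063/463 = 1.36×10^-5
Swamee-Jain: f = 0.01517
h_f = f(L/D)V²/(2g) = 0.01517·(1390/0.463)·0.7721²/(2·9.81) = 1.384 m
Δp = ρg·h_f = 999.9·9.81·1.384 = 13.58 kPa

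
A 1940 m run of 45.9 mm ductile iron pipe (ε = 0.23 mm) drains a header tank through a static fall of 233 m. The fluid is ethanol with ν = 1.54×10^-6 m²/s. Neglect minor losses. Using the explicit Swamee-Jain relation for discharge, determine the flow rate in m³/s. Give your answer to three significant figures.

Q ≈ 0.00304 m³/s

Swamee-Jain (Type II): Q = -0.965·√(gD⁵h_f/L)·ln[ε/(3.7D) + √(3.17ν²L/(gD³h_f))]
√(gD⁵h_f/L) = √(9.81·0.0459⁵·233/1940) = 4.899×10^-4
ε/(3.7D) = 0.00135; √(3.17ν²L/(gD³h_f)) = 2.57×10^-4
Q = -0.965·4.899×10^-4·ln(0.001611) = 0.003040 m³/s
Check: V = 1.84 m/s, Re = 5.48×10^4, f = 0.03239, h_f = 236 m ≈ 233 m ✓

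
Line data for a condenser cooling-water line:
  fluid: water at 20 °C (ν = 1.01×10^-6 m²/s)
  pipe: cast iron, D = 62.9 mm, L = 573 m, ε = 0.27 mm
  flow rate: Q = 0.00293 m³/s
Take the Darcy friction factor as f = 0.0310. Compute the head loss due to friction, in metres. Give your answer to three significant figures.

h_f ≈ 12.8 m

V = 4Q/(πD²) = 4·0.00293/(π·0.0629²) = 0.9429 m/s
h_f = f(L/D)V²/(2g) = 0.03100·(573/0.0629)·0.9429²/(2·9.81) = 12.80 m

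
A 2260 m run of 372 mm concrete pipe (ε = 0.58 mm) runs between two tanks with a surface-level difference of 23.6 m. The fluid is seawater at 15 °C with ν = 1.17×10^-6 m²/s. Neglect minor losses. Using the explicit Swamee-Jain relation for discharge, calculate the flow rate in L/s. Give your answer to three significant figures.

Q ≈ 201 L/s

Swamee-Jain (Type II): Q = -0.965·√(gD⁵h_f/L)·ln[ε/(3.7D) + √(3.17ν²L/(gD³h_f))]
√(gD⁵h_f/L) = √(9.81·0.372⁵·23.6/2260) = 0.02701
ε/(3.7D) = 4.21×10^-4; √(3.17ν²L/(gD³h_f)) = 2.87×10^-5
Q = -0.965·0.02701·ln(4.501×10^-4) = 0.2009 m³/s
Check: V = 1.85 m/s, Re = 5.88×10^5, f = 0.02243, h_f = 23.7 m ≈ 23.6 m ✓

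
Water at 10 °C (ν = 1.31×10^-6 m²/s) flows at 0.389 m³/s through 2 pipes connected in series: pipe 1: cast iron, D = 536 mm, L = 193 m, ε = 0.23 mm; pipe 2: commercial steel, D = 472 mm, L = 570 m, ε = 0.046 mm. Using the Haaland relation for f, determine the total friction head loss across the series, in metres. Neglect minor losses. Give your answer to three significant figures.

Pipe 1: V = 1.724 m/s, Re = 7.05×10^5, ε/D = 4.29×10^-4, f = 0.01686, h_1 = f(L/D)V²/2g = 0.9194 m
Pipe 2: V = 2.223 m/s, Re = 8.01×10^5, ε/D = 9.75×10^-5, f = 0.01355, h_2 = f(L/D)V²/2g = 4.122 m
Series → Q common, losses add: H = Σh = 5.041 m

H ≈ 5.04 m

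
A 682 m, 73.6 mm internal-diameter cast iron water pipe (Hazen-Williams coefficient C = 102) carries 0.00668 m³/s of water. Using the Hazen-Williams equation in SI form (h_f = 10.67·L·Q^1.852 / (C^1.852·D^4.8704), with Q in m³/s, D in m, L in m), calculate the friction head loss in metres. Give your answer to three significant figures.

h_f = 10.67·682·0.00668^1.852 / (102^1.852·0.0736^4.8704) = 42.88 m

h_f ≈ 42.9 m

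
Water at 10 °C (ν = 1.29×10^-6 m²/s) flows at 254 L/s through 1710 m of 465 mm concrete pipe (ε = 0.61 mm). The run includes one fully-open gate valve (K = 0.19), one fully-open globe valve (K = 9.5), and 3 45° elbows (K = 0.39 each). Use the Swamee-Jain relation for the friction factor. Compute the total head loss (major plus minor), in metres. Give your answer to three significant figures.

V = 4Q/(πD²) = 1.496 m/s; V²/2g = 0.1140 m
Re = 5.39×10^5, ε/D = 0.00131 → f = 0.02157 (Swamee-Jain)
Major: h_f = f(L/D)·V²/2g = 0.02157·3677·0.1140 = 9.046 m
Minor: ΣK = 10.9; h_m = ΣK·V²/2g = 1.238 m
Total H_L = 9.046 + 1.238 = 10.28 m

H_L ≈ 10.3 m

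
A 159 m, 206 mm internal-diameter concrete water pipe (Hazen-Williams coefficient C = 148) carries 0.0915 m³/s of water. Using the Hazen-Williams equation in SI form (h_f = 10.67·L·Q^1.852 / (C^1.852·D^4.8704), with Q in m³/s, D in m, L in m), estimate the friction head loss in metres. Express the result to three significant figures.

h_f ≈ 4.25 m

h_f = 10.67·159·0.0915^1.852 / (148^1.852·0.206^4.8704) = 4.251 m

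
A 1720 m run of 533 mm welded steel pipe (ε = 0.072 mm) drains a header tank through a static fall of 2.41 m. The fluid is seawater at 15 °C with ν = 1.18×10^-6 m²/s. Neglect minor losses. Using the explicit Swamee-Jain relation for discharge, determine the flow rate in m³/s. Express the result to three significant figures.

Swamee-Jain (Type II): Q = -0.965·√(gD⁵h_f/L)·ln[ε/(3.7D) + √(3.17ν²L/(gD³h_f))]
√(gD⁵h_f/L) = √(9.81·0.533⁵·2.41/1720) = 0.02432
ε/(3.7D) = 3.65×10^-5; √(3.17ν²L/(gD³h_f)) = 4.61×10^-5
Q = -0.965·0.02432·ln(8.256×10^-5) = 0.2206 m³/s
Check: V = 0.989 m/s, Re = 4.47×10^5, f = 0.01504, h_f = 2.42 m ≈ 2.41 m ✓

Q ≈ 0.221 m³/s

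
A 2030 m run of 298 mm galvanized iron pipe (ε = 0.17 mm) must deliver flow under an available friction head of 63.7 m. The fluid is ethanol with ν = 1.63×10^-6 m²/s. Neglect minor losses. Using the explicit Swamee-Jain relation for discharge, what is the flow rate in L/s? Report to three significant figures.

Q ≈ 223 L/s

Swamee-Jain (Type II): Q = -0.965·√(gD⁵h_f/L)·ln[ε/(3.7D) + √(3.17ν²L/(gD³h_f))]
√(gD⁵h_f/L) = √(9.81·0.298⁵·63.7/2030) = 0.02690
ε/(3.7D) = 1.54×10^-4; √(3.17ν²L/(gD³h_f)) = 3.22×10^-5
Q = -0.965·0.02690·ln(1.863×10^-4) = 0.2229 m³/s
Check: V = 3.20 m/s, Re = 5.84×10^5, f = 0.01808, h_f = 64.1 m ≈ 63.7 m ✓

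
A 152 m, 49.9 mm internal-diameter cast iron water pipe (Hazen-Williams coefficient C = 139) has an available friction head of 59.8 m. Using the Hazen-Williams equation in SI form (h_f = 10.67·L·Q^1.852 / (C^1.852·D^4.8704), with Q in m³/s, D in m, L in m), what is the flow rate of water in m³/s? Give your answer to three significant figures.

Rearranging: Q = [h_f·C^1.852·D^4.8704 / (10.67·L)]^(1/1.852)
Q = [59.8·139^1.852·0.0499^4.8704 / (10.67·152)]^0.540 = 0.008818 m³/s

Q ≈ 0.00882 m³/s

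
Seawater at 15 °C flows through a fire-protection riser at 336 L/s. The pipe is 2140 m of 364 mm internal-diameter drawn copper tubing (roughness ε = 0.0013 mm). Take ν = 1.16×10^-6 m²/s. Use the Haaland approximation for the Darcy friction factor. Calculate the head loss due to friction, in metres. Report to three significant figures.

h_f ≈ 36.3 m

V = 4Q/(πD²) = 4·0.336/(π·0.364²) = 3.229 m/s
Re = VD/ν = 3.229·0.364/1.16×10^-6 = 1.01×10^6 → turbulent
ε/D = 0.0013/364 = 3.57×10^-6
Haaland: f = 0.01162
h_f = f(L/D)V²/(2g) = 0.01162·(2140/0.364)·3.229²/(2·9.81) = 36.30 m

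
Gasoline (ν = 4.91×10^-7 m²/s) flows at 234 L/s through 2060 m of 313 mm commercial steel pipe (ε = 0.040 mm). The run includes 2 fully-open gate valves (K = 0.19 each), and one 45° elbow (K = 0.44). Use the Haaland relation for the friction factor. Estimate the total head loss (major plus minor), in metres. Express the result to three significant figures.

H_L ≈ 41.4 m

V = 4Q/(πD²) = 3.041 m/s; V²/2g = 0.4714 m
Re = 1.94×10^6, ε/D = 1.28×10^-4 → f = 0.01322 (Haaland)
Major: h_f = f(L/D)·V²/2g = 0.01322·6581·0.4714 = 41.01 m
Minor: ΣK = 0.820; h_m = ΣK·V²/2g = 0.3865 m
Total H_L = 41.01 + 0.3865 = 41.39 m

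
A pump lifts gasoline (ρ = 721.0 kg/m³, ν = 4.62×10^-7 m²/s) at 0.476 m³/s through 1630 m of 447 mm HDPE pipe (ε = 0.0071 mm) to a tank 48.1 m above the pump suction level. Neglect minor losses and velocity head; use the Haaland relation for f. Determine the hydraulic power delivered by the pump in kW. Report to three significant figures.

P_hyd ≈ 222 kW

V = 4Q/(πD²) = 3.033 m/s; Re = 2.93×10^6; ε/D = 1.59×10^-5; f = 0.01035
h_f = f(L/D)V²/2g = 17.69 m
Total head H = z + h_f = 48.1 + 17.69 = 65.79 m
P_hyd = ρgQH = 721.0·9.81·0.476·65.79 = 221.5 kW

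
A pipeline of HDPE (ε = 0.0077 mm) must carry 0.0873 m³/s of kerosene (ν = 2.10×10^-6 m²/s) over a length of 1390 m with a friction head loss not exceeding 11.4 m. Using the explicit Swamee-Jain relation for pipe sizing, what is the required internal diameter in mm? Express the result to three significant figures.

D ≈ 265 mm

Swamee-Jain (Type III): D = 0.66·[ε^1.25·(LQ²/(gh_f))^4.75 + ν·Q^9.4·(L/(gh_f))^5.2]^0.04
LQ²/(gh_f) = 0.09473; L/(gh_f) = 12.43
Term 1 = ε^1.25·(…)^4.75 = 5.58×10^-12; Term 2 = ν·Q^9.4·(…)^5.2 = 1.15×10^-10
D = 0.66·(5.58×10^-12 + 1.15×10^-10)^0.04 = 0.2647 m = 265 mm
Check: V = 1.59 m/s, Re = 2.00×10^5, f = 0.01580, h_f = 10.6 m ≈ 11.4 m ✓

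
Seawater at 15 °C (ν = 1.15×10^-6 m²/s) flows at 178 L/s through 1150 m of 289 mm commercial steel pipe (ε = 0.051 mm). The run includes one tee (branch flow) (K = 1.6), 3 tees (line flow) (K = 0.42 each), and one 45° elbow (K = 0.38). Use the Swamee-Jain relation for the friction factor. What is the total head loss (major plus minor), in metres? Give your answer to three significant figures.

V = 4Q/(πD²) = 2.714 m/s; V²/2g = 0.3753 m
Re = 6.82×10^5, ε/D = 1.76×10^-4 → f = 0.01489 (Swamee-Jain)
Major: h_f = f(L/D)·V²/2g = 0.01489·3979·0.3753 = 22.24 m
Minor: ΣK = 3.24; h_m = ΣK·V²/2g = 1.216 m
Total H_L = 22.24 + 1.216 = 23.46 m

H_L ≈ 23.5 m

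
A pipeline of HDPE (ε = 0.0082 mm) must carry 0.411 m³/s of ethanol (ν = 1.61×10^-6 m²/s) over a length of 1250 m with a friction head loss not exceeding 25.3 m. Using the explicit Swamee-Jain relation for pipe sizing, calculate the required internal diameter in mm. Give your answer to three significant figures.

Swamee-Jain (Type III): D = 0.66·[ε^1.25·(LQ²/(gh_f))^4.75 + ν·Q^9.4·(L/(gh_f))^5.2]^0.04
LQ²/(gh_f) = 0.8508; L/(gh_f) = 5.036
Term 1 = ε^1.25·(…)^4.75 = 2.04×10^-7; Term 2 = ν·Q^9.4·(…)^5.2 = 1.69×10^-6
D = 0.66·(2.04×10^-7 + 1.69×10^-6)^0.04 = 0.3896 m = 390 mm
Check: V = 3.45 m/s, Re = 8.34×10^5, f = 0.01242, h_f = 24.1 m ≈ 25.3 m ✓

D ≈ 390 mm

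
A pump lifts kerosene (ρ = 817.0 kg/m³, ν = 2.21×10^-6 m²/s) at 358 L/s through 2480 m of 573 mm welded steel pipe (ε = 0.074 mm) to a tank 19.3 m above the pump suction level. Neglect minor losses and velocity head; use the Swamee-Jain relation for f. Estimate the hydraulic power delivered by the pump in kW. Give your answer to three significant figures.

P_hyd ≈ 74.1 kW

V = 4Q/(πD²) = 1.388 m/s; Re = 3.60×10^5; ε/D = 1.29×10^-4; f = 0.01535
h_f = f(L/D)V²/2g = 6.528 m
Total head H = z + h_f = 19.3 + 6.528 = 25.83 m
P_hyd = ρgQH = 817.0·9.81·0.358·25.83 = 74.11 kW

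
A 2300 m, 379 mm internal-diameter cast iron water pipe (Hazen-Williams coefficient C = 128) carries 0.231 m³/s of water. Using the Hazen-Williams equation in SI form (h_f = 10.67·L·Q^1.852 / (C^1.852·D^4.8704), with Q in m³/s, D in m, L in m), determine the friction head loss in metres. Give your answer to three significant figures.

h_f = 10.67·2300·0.231^1.852 / (128^1.852·0.379^4.8704) = 22.96 m

h_f ≈ 23.0 m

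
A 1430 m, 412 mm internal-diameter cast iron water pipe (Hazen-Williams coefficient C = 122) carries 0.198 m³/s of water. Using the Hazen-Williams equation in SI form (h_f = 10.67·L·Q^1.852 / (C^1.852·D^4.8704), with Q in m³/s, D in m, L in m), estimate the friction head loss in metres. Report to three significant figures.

h_f ≈ 7.81 m

h_f = 10.67·1430·0.198^1.852 / (122^1.852·0.412^4.8704) = 7.809 m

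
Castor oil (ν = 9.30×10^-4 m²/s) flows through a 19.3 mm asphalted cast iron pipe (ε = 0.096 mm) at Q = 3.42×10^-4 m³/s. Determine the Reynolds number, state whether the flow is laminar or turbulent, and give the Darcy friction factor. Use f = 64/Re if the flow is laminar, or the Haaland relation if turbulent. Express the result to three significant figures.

Re ≈ 24.3; laminar; f = 64/Re ≈ 2.64

V = 4Q/(πD²) = 1.169 m/s
Re = VD/ν = 1.169·0.0193/9.30×10^-4 = 24.3
Re < 2300 → laminar → f = 64/Re = 2.638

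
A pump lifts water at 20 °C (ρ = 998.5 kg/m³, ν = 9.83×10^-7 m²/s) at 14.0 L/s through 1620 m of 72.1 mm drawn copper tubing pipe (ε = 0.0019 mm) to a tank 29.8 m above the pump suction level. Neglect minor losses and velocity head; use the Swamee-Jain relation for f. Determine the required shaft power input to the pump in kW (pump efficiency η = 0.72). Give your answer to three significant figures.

V = 4Q/(πD²) = 3.429 m/s; Re = 2.52×10^5; ε/D = 2.64×10^-5; f = 0.01514
h_f = f(L/D)V²/2g = 203.8 m
Total head H = z + h_f = 29.8 + 203.8 = 233.6 m
P_hyd = ρgQH = 998.5·9.81·0.0140·233.6 = 32.04 kW
P_shaft = P_hyd/η = 32.04/0.72 = 44.49 kW

P_shaft ≈ 44.5 kW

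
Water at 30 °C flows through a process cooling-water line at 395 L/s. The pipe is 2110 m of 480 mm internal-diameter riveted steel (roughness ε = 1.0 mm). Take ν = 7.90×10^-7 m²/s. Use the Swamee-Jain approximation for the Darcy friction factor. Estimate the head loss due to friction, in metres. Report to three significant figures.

V = 4Q/(πD²) = 4·0.395/(π·0.480²) = 2.183 m/s
Re = VD/ν = 2.183·0.480/7.90×10^-7 = 1.33×10^6 → turbulent
ε/D = 1.0/480 = 0.00208
Swamee-Jain: f = 0.02387
h_f = f(L/D)V²/(2g) = 0.02387·(2110/0.480)·2.183²/(2·9.81) = 25.49 m

h_f ≈ 25.5 m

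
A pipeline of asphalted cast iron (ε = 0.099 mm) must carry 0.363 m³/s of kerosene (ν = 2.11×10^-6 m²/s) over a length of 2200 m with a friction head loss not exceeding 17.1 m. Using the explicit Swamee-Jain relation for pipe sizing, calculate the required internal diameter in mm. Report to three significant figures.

D ≈ 472 mm

Swamee-Jain (Type III): D = 0.66·[ε^1.25·(LQ²/(gh_f))^4.75 + ν·Q^9.4·(L/(gh_f))^5.2]^0.04
LQ²/(gh_f) = 1.728; L/(gh_f) = 13.11
Term 1 = ε^1.25·(…)^4.75 = 1.33×10^-4; Term 2 = ν·Q^9.4·(…)^5.2 = 9.99×10^-5
D = 0.66·(1.33×10^-4 + 9.99×10^-5)^0.04 = 0.4723 m = 472 mm
Check: V = 2.07 m/s, Re = 4.64×10^5, f = 0.01570, h_f = 16.0 m ≈ 17.1 m ✓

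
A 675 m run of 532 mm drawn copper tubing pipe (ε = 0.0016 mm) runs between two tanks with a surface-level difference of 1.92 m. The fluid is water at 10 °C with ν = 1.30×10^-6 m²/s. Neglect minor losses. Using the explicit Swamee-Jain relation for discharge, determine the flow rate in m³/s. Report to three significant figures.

Q ≈ 0.340 m³/s

Swamee-Jain (Type II): Q = -0.965·√(gD⁵h_f/L)·ln[ε/(3.7D) + √(3.17ν²L/(gD³h_f))]
√(gD⁵h_f/L) = √(9.81·0.532⁵·1.92/675) = 0.03448
ε/(3.7D) = 8.13×10^-7; √(3.17ν²L/(gD³h_f)) = 3.57×10^-5
Q = -0.965·0.03448·ln(3.652×10^-5) = 0.3400 m³/s
Check: V = 1.53 m/s, Re = 6.26×10^5, f = 0.01264, h_f = 1.91 m ≈ 1.92 m ✓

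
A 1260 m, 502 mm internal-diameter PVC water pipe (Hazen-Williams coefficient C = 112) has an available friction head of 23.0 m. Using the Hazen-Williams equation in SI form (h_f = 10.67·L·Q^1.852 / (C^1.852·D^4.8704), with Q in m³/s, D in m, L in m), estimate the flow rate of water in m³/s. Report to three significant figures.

Rearranging: Q = [h_f·C^1.852·D^4.8704 / (10.67·L)]^(1/1.852)
Q = [23.0·112^1.852·0.502^4.8704 / (10.67·1260)]^0.540 = 0.5864 m³/s

Q ≈ 0.586 m³/s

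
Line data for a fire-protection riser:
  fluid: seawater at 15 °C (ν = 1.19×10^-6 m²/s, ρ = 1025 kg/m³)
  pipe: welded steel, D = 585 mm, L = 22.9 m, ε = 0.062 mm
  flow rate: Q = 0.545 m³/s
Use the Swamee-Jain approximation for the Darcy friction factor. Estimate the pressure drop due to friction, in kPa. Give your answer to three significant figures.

V = 4Q/(πD²) = 4·0.545/(π·0.585²) = 2.028 m/s
Re = VD/ν = 2.028·0.585/1.19×10^-6 = 9.97×10^5 → turbulent
ε/D = 0.062/585 = 1.06×10^-4
Swamee-Jain: f = 0.01360
h_f = f(L/D)V²/(2g) = 0.01360·(22.9/0.585)·2.028²/(2·9.81) = 0.1115 m
Δp = ρg·h_f = 1025·9.81·0.1115 = 1.122 kPa

Δp ≈ 1.12 kPa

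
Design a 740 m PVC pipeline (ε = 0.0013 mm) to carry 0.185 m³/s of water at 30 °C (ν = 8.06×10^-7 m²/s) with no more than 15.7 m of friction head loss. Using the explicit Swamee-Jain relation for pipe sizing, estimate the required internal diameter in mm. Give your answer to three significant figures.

Swamee-Jain (Type III): D = 0.66·[ε^1.25·(LQ²/(gh_f))^4.75 + ν·Q^9.4·(L/(gh_f))^5.2]^0.04
LQ²/(gh_f) = 0.1644; L/(gh_f) = 4.805
Term 1 = ε^1.25·(…)^4.75 = 8.29×10^-12; Term 2 = ν·Q^9.4·(…)^5.2 = 3.65×10^-10
D = 0.66·(8.29×10^-12 + 3.65×10^-10)^0.04 = 0.2770 m = 277 mm
Check: V = 3.07 m/s, Re = 1.06×10^6, f = 0.01162, h_f = 14.9 m ≈ 15.7 m ✓

D ≈ 277 mm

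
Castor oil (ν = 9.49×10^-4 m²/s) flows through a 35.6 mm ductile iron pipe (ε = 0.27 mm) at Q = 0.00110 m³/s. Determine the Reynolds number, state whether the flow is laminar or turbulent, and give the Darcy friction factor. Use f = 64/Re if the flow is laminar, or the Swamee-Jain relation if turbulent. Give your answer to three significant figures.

Re ≈ 41.5; laminar; f = 64/Re ≈ 1.54

V = 4Q/(πD²) = 1.105 m/s
Re = VD/ν = 1.105·0.0356/9.49×10^-4 = 41.5
Re < 2300 → laminar → f = 64/Re = 1.544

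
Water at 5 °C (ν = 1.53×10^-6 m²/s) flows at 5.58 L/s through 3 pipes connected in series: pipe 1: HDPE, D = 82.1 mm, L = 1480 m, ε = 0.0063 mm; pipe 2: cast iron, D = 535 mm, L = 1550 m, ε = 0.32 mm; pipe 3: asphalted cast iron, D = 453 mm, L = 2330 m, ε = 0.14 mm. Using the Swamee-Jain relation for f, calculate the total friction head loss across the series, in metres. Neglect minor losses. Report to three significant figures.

Pipe 1: V = 1.054 m/s, Re = 5.66×10^4, ε/D = 7.67×10^-5, f = 0.02053, h_1 = f(L/D)V²/2g = 20.96 m
Pipe 2: V = 0.02482 m/s, Re = 8680, ε/D = 5.98×10^-4, f = 0.03318, h_2 = f(L/D)V²/2g = 0.003019 m
Pipe 3: V = 0.03462 m/s, Re = 1.03×10^4, ε/D = 3.09×10^-4, f = 0.03131, h_3 = f(L/D)V²/2g = 0.009838 m
Series → Q common, losses add: H = Σh = 20.97 m

H ≈ 21.0 m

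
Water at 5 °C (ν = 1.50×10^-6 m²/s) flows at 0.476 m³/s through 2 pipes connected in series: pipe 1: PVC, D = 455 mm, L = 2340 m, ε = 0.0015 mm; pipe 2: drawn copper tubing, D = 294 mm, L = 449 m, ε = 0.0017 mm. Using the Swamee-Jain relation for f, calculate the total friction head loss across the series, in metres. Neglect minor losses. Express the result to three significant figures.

Pipe 1: V = 2.927 m/s, Re = 8.88×10^5, ε/D = 3.30×10^-6, f = 0.01192, h_1 = f(L/D)V²/2g = 26.78 m
Pipe 2: V = 7.012 m/s, Re = 1.37×10^6, ε/D = 5.78×10^-6, f = 0.01119, h_2 = f(L/D)V²/2g = 42.81 m
Series → Q common, losses add: H = Σh = 69.58 m

H ≈ 69.6 m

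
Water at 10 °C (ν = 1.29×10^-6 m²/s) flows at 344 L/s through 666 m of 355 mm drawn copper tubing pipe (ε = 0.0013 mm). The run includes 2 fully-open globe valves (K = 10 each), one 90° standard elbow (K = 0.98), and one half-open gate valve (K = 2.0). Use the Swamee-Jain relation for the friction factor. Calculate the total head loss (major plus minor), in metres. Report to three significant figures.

V = 4Q/(πD²) = 3.475 m/s; V²/2g = 0.6156 m
Re = 9.56×10^5, ε/D = 3.66×10^-6 → f = 0.01178 (Swamee-Jain)
Major: h_f = f(L/D)·V²/2g = 0.01178·1876·0.6156 = 13.61 m
Minor: ΣK = 23.0; h_m = ΣK·V²/2g = 14.15 m
Total H_L = 13.61 + 14.15 = 27.76 m

H_L ≈ 27.8 m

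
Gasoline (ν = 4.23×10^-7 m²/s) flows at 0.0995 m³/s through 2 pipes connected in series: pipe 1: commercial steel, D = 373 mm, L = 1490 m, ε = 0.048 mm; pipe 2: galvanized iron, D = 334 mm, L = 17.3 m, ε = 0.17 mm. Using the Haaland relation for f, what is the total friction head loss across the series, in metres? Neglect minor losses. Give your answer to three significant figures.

Pipe 1: V = 0.9106 m/s, Re = 8.03×10^5, ε/D = 1.29×10^-4, f = 0.01396, h_1 = f(L/D)V²/2g = 2.356 m
Pipe 2: V = 1.136 m/s, Re = 8.97×10^5, ε/D = 5.09×10^-4, f = 0.01728, h_2 = f(L/D)V²/2g = 0.05884 m
Series → Q common, losses add: H = Σh = 2.415 m

H ≈ 2.41 m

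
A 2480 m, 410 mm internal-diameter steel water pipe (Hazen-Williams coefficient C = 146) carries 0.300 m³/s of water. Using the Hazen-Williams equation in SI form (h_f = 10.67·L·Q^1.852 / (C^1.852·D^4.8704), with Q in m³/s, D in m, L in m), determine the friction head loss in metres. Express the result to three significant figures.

h_f ≈ 21.5 m

h_f = 10.67·2480·0.300^1.852 / (146^1.852·0.410^4.8704) = 21.47 m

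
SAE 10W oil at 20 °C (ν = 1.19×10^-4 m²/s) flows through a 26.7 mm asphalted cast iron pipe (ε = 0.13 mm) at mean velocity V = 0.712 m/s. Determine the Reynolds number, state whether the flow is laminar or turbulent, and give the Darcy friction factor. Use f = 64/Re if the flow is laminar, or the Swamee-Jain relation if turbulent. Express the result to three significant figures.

Re ≈ 160; laminar; f = 64/Re ≈ 0.401

Re = VD/ν = 0.7120·0.0267/1.19×10^-4 = 160
Re < 2300 → laminar → f = 64/Re = 0.4006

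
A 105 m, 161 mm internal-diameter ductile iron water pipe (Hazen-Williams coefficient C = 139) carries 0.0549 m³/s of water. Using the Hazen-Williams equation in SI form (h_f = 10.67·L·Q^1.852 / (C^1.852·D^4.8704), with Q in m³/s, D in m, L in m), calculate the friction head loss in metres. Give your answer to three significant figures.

h_f ≈ 4.07 m

h_f = 10.67·105·0.0549^1.852 / (139^1.852·0.161^4.8704) = 4.067 m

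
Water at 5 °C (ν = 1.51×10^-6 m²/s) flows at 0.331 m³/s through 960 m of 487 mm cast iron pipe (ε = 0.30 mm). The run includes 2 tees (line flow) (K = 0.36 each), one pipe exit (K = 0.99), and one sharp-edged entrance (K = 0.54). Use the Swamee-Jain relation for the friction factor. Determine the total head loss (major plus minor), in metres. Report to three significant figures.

V = 4Q/(πD²) = 1.777 m/s; V²/2g = 0.1609 m
Re = 5.73×10^5, ε/D = 6.16×10^-4 → f = 0.01836 (Swamee-Jain)
Major: h_f = f(L/D)·V²/2g = 0.01836·1971·0.1609 = 5.825 m
Minor: ΣK = 2.25; h_m = ΣK·V²/2g = 0.3621 m
Total H_L = 5.825 + 0.3621 = 6.187 m

H_L ≈ 6.19 m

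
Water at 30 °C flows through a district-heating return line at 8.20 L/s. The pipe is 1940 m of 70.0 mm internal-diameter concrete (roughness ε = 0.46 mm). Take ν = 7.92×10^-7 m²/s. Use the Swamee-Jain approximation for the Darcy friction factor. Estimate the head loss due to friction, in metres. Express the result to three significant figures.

V = 4Q/(πD²) = 4·0.00820/(π·0.0700²) = 2.131 m/s
Re = VD/ν = 2.131·0.0700/7.92×10^-7 = 1.88×10^5 → turbulent
ε/D = 0.46/70.0 = 0.00657
Swamee-Jain: f = 0.03364
h_f = f(L/D)V²/(2g) = 0.03364·(1940/0.0700)·2.131²/(2·9.81) = 215.7 m

h_f ≈ 216 m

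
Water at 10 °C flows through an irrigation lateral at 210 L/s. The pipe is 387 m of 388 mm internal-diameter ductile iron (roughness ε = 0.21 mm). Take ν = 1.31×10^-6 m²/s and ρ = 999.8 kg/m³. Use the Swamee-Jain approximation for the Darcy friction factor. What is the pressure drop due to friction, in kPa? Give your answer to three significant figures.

V = 4Q/(πD²) = 4·0.210/(π·0.388²) = 1.776 m/s
Re = VD/ν = 1.776·0.388/1.31×10^-6 = 5.26×10^5 → turbulent
ε/D = 0.21/388 = 5.41×10^-4
Swamee-Jain: f = 0.01799
h_f = f(L/D)V²/(2g) = 0.01799·(387/0.388)·1.776²/(2·9.81) = 2.885 m
Δp = ρg·h_f = 999.8·9.81·2.885 = 28.29 kPa

Δp ≈ 28.3 kPa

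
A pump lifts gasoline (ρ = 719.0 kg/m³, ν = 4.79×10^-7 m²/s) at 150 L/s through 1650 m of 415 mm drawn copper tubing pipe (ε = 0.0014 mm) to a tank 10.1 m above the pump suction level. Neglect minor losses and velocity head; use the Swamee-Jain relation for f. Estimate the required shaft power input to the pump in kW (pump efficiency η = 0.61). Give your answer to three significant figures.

V = 4Q/(πD²) = 1.109 m/s; Re = 9.61×10^5; ε/D = 3.37×10^-6; f = 0.01177
h_f = f(L/D)V²/2g = 2.933 m
Total head H = z + h_f = 10.1 + 2.933 = 13.03 m
P_hyd = ρgQH = 719.0·9.81·0.150·13.03 = 13.79 kW
P_shaft = P_hyd/η = 13.79/0.61 = 22.60 kW

P_shaft ≈ 22.6 kW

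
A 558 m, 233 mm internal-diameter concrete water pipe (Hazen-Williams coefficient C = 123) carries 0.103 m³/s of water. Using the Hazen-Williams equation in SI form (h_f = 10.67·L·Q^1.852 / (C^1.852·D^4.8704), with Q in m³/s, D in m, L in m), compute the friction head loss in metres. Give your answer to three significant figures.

h_f = 10.67·558·0.103^1.852 / (123^1.852·0.233^4.8704) = 14.36 m

h_f ≈ 14.4 m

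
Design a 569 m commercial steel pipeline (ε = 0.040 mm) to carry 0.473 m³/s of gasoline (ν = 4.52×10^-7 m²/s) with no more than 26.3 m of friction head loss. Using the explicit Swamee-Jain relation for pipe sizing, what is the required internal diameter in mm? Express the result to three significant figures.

D ≈ 351 mm

Swamee-Jain (Type III): D = 0.66·[ε^1.25·(LQ²/(gh_f))^4.75 + ν·Q^9.4·(L/(gh_f))^5.2]^0.04
LQ²/(gh_f) = 0.4934; L/(gh_f) = 2.205
Term 1 = ε^1.25·(…)^4.75 = 1.11×10^-7; Term 2 = ν·Q^9.4·(…)^5.2 = 2.43×10^-8
D = 0.66·(1.11×10^-7 + 2.43×10^-8)^0.04 = 0.3506 m = 351 mm
Check: V = 4.90 m/s, Re = 3.80×10^6, f = 0.01278, h_f = 25.4 m ≈ 26.3 m ✓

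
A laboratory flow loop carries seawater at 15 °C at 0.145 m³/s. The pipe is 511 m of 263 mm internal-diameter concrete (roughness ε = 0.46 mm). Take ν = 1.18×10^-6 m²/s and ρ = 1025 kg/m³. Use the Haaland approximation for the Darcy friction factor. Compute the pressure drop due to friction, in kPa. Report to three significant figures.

Δp ≈ 163 kPa

V = 4Q/(πD²) = 4·0.145/(π·0.263²) = 2.669 m/s
Re = VD/ν = 2.669·0.263/1.18×10^-6 = 5.95×10^5 → turbulent
ε/D = 0.46/263 = 0.00175
Haaland: f = 0.02295
h_f = f(L/D)V²/(2g) = 0.02295·(511/0.263)·2.669²/(2·9.81) = 16.19 m
Δp = ρg·h_f = 1025·9.81·16.19 = 162.8 kPa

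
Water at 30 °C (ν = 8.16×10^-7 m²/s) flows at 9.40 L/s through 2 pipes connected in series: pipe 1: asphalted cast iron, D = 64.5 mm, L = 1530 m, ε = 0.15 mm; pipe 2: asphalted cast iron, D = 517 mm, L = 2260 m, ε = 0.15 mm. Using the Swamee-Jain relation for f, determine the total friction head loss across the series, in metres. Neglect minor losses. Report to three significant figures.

H ≈ 253 m

Pipe 1: V = 2.877 m/s, Re = 2.27×10^5, ε/D = 0.00233, f = 0.02527, h_1 = f(L/D)V²/2g = 252.8 m
Pipe 2: V = 0.04478 m/s, Re = 2.84×10^4, ε/D = 2.90×10^-4, f = 0.02453, h_2 = f(L/D)V²/2g = 0.01096 m
Series → Q common, losses add: H = Σh = 252.8 m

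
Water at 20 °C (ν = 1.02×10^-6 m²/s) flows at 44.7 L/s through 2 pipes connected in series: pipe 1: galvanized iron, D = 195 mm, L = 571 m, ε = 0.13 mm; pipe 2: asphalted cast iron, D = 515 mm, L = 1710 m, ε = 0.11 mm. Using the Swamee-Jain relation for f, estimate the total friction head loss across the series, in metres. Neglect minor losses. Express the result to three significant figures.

Pipe 1: V = 1.497 m/s, Re = 2.86×10^5, ε/D = 6.67×10^-4, f = 0.01928, h_1 = f(L/D)V²/2g = 6.446 m
Pipe 2: V = 0.2146 m/s, Re = 1.08×10^5, ε/D = 2.14×10^-4, f = 0.01882, h_2 = f(L/D)V²/2g = 0.1467 m
Series → Q common, losses add: H = Σh = 6.593 m

H ≈ 6.59 m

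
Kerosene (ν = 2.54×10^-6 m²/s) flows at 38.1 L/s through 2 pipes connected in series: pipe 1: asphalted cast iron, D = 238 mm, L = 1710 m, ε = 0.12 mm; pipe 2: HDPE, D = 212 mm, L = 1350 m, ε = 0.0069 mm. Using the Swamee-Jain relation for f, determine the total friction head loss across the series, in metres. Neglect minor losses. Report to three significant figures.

H ≈ 12.6 m

Pipe 1: V = 0.8564 m/s, Re = 8.02×10^4, ε/D = 5.04×10^-4, f = 0.02104, h_1 = f(L/D)V²/2g = 5.652 m
Pipe 2: V = 1.079 m/s, Re = 9.01×10^4, ε/D = 3.25×10^-5, f = 0.01845, h_2 = f(L/D)V²/2g = 6.974 m
Series → Q common, losses add: H = Σh = 12.63 m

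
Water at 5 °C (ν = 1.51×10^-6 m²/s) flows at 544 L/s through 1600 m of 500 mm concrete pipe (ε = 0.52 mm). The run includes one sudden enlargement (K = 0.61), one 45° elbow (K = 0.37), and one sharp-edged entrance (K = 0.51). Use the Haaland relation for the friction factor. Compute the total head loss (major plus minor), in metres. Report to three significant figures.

H_L ≈ 25.8 m

V = 4Q/(πD²) = 2.771 m/s; V²/2g = 0.3912 m
Re = 9.17×10^5, ε/D = 0.00104 → f = 0.02015 (Haaland)
Major: h_f = f(L/D)·V²/2g = 0.02015·3200·0.3912 = 25.22 m
Minor: ΣK = 1.49; h_m = ΣK·V²/2g = 0.5829 m
Total H_L = 25.22 + 0.5829 = 25.80 m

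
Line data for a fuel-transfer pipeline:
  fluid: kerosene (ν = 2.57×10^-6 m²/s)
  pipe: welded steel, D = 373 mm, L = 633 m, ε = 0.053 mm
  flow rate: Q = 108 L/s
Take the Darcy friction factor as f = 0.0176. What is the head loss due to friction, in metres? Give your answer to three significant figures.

h_f ≈ 1.49 m

V = 4Q/(πD²) = 4·0.108/(π·0.373²) = 0.9884 m/s
h_f = f(L/D)V²/(2g) = 0.01760·(633/0.373)·0.9884²/(2·9.81) = 1.487 m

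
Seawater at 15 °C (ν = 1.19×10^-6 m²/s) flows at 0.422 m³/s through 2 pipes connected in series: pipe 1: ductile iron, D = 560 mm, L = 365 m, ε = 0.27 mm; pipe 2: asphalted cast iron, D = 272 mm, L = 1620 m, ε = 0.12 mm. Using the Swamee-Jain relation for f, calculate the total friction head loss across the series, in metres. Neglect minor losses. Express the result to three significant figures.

H ≈ 268 m

Pipe 1: V = 1.713 m/s, Re = 8.06×10^5, ε/D = 4.82×10^-4, f = 0.01730, h_1 = f(L/D)V²/2g = 1.687 m
Pipe 2: V = 7.262 m/s, Re = 1.66×10^6, ε/D = 4.41×10^-4, f = 0.01666, h_2 = f(L/D)V²/2g = 266.7 m
Series → Q common, losses add: H = Σh = 268.4 m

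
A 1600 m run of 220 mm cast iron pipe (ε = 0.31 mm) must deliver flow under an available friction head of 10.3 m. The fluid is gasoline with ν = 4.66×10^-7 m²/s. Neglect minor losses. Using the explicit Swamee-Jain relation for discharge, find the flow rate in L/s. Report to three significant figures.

Swamee-Jain (Type II): Q = -0.965·√(gD⁵h_f/L)·ln[ε/(3.7D) + √(3.17ν²L/(gD³h_f))]
√(gD⁵h_f/L) = √(9.81·0.220⁵·10.3/1600) = 0.005705
ε/(3.7D) = 3.81×10^-4; √(3.17ν²L/(gD³h_f)) = 3.20×10^-5
Q = -0.965·0.005705·ln(4.128×10^-4) = 0.04290 m³/s
Check: V = 1.13 m/s, Re = 5.33×10^5, f = 0.02194, h_f = 10.4 m ≈ 10.3 m ✓

Q ≈ 42.9 L/s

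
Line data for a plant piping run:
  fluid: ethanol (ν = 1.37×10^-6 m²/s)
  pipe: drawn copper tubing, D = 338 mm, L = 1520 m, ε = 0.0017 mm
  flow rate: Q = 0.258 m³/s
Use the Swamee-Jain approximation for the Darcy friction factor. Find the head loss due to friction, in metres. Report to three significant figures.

V = 4Q/(πD²) = 4·0.258/(π·0.338²) = 2.875 m/s
Re = VD/ν = 2.875·0.338/1.37×10^-6 = 7.09×10^5 → turbulent
ε/D = 0.0017/338 = 5.03×10^-6
Swamee-Jain: f = 0.01241
h_f = f(L/D)V²/(2g) = 0.01241·(1520/0.338)·2.875²/(2·9.81) = 23.52 m

h_f ≈ 23.5 m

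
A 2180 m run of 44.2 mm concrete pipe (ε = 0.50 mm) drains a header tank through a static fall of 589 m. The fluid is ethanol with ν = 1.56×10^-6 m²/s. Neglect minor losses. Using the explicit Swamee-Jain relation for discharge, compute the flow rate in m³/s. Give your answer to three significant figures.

Swamee-Jain (Type II): Q = -0.965·√(gD⁵h_f/L)·ln[ε/(3.7D) + √(3.17ν²L/(gD³h_f))]
√(gD⁵h_f/L) = √(9.81·0.0442⁵·589/2180) = 6.687×10^-4
ε/(3.7D) = 0.00306; √(3.17ν²L/(gD³h_f)) = 1.84×10^-4
Q = -0.965·6.687×10^-4·ln(0.003241) = 0.003699 m³/s
Check: V = 2.41 m/s, Re = 6.83×10^4, f = 0.04066, h_f = 594 m ≈ 589 m ✓

Q ≈ 0.00370 m³/s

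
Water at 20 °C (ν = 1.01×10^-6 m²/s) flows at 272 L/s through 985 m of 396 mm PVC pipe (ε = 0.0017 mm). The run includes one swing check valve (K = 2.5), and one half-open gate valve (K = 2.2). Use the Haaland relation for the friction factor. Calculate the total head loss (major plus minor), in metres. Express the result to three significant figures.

H_L ≈ 8.55 m

V = 4Q/(πD²) = 2.208 m/s; V²/2g = 0.2486 m
Re = 8.66×10^5, ε/D = 4.29×10^-6 → f = 0.01194 (Haaland)
Major: h_f = f(L/D)·V²/2g = 0.01194·2487·0.2486 = 7.381 m
Minor: ΣK = 4.70; h_m = ΣK·V²/2g = 1.168 m
Total H_L = 7.381 + 1.168 = 8.550 m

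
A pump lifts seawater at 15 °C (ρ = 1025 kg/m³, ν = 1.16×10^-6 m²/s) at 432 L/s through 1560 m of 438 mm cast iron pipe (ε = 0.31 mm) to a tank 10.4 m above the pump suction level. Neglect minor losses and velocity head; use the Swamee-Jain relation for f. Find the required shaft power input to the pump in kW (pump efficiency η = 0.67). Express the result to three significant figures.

P_shaft ≈ 247 kW

V = 4Q/(πD²) = 2.867 m/s; Re = 1.08×10^6; ε/D = 7.08×10^-4; f = 0.01854
h_f = f(L/D)V²/2g = 27.66 m
Total head H = z + h_f = 10.4 + 27.66 = 38.06 m
P_hyd = ρgQH = 1025·9.81·0.432·38.06 = 165.3 kW
P_shaft = P_hyd/η = 165.3/0.67 = 246.8 kW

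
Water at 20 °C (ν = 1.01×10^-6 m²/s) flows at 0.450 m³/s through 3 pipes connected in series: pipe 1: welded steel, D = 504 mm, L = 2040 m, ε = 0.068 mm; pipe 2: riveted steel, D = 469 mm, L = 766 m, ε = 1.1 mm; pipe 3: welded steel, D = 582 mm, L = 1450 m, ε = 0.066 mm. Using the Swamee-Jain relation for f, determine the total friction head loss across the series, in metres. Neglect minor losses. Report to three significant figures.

H ≈ 33.5 m

Pipe 1: V = 2.256 m/s, Re = 1.13×10^6, ε/D = 1.35×10^-4, f = 0.01388, h_1 = f(L/D)V²/2g = 14.57 m
Pipe 2: V = 2.605 m/s, Re = 1.21×10^6, ε/D = 0.00235, f = 0.02464, h_2 = f(L/D)V²/2g = 13.92 m
Pipe 3: V = 1.692 m/s, Re = 9.75×10^5, ε/D = 1.13×10^-4, f = 0.01373, h_3 = f(L/D)V²/2g = 4.988 m
Series → Q common, losses add: H = Σh = 33.48 m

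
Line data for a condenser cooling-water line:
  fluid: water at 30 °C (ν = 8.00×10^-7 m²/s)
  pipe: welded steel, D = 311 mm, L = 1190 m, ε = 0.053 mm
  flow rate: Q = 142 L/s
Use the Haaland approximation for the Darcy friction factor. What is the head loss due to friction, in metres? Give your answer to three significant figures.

V = 4Q/(πD²) = 4·0.142/(π·0.311²) = 1.869 m/s
Re = VD/ν = 1.869·0.311/8.00×10^-7 = 7.27×10^5 → turbulent
ε/D = 0.053/311 = 1.70×10^-4
Haaland: f = 0.01456
h_f = f(L/D)V²/(2g) = 0.01456·(1190/0.311)·1.869²/(2·9.81) = 9.920 m

h_f ≈ 9.92 m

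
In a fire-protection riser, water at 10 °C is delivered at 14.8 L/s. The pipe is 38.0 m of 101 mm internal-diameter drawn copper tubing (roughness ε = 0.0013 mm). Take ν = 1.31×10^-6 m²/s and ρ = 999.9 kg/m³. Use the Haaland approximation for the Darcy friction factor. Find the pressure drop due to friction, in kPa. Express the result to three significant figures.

V = 4Q/(πD²) = 4·0.0148/(π·0.101²) = 1.847 m/s
Re = VD/ν = 1.847·0.101/1.31×10^-6 = 1.42×10^5 → turbulent
ε/D = 0.0013/101 = 1.29×10^-5
Haaland: f = 0.01664
h_f = f(L/D)V²/(2g) = 0.01664·(38.0/0.101)·1.847²/(2·9.81) = 1.089 m
Δp = ρg·h_f = 999.9·9.81·1.089 = 10.68 kPa

Δp ≈ 10.7 kPa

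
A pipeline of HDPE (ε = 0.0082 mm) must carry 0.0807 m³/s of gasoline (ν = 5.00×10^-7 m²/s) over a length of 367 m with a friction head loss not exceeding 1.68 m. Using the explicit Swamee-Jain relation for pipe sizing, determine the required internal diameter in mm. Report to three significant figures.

D ≈ 275 mm

Swamee-Jain (Type III): D = 0.66·[ε^1.25·(LQ²/(gh_f))^4.75 + ν·Q^9.4·(L/(gh_f))^5.2]^0.04
LQ²/(gh_f) = 0.1450; L/(gh_f) = 22.27
Term 1 = ε^1.25·(…)^4.75 = 4.56×10^-11; Term 2 = ν·Q^9.4·(…)^5.2 = 2.70×10^-10
D = 0.66·(4.56×10^-11 + 2.70×10^-10)^0.04 = 0.2751 m = 275 mm
Check: V = 1.36 m/s, Re = 7.47×10^5, f = 0.01278, h_f = 1.60 m ≈ 1.68 m ✓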